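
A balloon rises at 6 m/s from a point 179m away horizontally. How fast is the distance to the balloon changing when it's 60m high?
360√35641/35641 ≈ 1.907 m/s

z² = 179² + y²
z = √(179² + 60²) = √35641
dz/dt = y/z · dy/dt = 60/√35641 · 6 = 360√35641/35641 ≈ 1.907 m/s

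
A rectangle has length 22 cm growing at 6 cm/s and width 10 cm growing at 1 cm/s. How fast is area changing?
82 cm²/s

A = lw
dA/dt = w·dl/dt + l·dw/dt = 10·6 + 22·1 = 82 cm²/s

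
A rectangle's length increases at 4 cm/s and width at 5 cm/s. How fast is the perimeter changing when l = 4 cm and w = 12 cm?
18 cm/s

P = 2(l + w)
dP/dt = 2(dl/dt + dw/dt) = 2(4 + 5) = 18 cm/s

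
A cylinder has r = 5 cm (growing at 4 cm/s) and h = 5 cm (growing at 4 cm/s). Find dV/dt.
300π cm³/s

V = πr²h
dV/dt = 2πrh·dr/dt + πr²·dh/dt
= 2π(5)(5)(4) + π(5)²(4)
= 300π cm³/s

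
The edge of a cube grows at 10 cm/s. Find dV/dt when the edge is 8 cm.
1920 cm³/s

V = s³
dV/dt = 3s² · ds/dt = 3·8²·10 = 1920 cm³/s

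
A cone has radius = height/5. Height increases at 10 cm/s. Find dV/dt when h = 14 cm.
392π/5 cm³/s

V = (1/3)π(h/5)²h = πh³/75
dV/dt = πh²/25 · 10
At h = 14: dV/dt = 392π/5 cm³/s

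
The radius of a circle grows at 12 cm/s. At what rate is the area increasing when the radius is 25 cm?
600π cm²/s

A = πr²
dA/dt = 2πr · dr/dt = 2π(25)(12) = 600π cm²/s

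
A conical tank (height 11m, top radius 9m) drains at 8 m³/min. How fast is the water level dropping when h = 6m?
242/(729π) ≈ 0.1057 m/min

r/h = 9/11, so r = (9/11)h
V = (1/3)πr²h = (1/3)π((9/11)h)²h = (27/121)πh³
dV/dh = (81/121)πh²
dh/dt = (dV/dt)/(dV/dh) = -8/((81/121)π·6²) = -242/(729π) m/min
The level is dropping at 242/(729π) ≈ 0.1057 m/min.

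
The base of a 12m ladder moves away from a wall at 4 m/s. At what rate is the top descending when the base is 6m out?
4√3/3 ≈ 2.309 m/s

x² + y² = 12²
2x·dx/dt + 2y·dy/dt = 0
dy/dt = -x/y · dx/dt = -6/(6√3) · 4 = -4√3/3 m/s
The top is descending at 4√3/3 ≈ 2.309 m/s.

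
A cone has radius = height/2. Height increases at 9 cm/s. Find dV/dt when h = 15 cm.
2025π/4 cm³/s

V = (1/3)π(h/2)²h = πh³/12
dV/dt = πh²/4 · 9
At h = 15: dV/dt = 2025π/4 cm³/s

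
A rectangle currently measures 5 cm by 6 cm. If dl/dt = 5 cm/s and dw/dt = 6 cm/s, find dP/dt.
22 cm/s

P = 2(l + w)
dP/dt = 2(dl/dt + dw/dt) = 2(5 + 6) = 22 cm/s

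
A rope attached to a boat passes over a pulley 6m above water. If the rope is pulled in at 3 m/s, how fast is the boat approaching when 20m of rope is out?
30√91/91 ≈ 3.145 m/s

rope² = x² + 6²
x = √(20² - 6²) = 2√91
dx/dt = (rope/x) · d(rope)/dt = (20/(2√91)) · (-3) = -30√91/91 m/s
The boat approaches at 30√91/91 ≈ 3.145 m/s.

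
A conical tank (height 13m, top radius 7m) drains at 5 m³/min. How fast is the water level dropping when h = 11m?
845/(5929π) ≈ 0.04537 m/min

r/h = 7/13, so r = (7/13)h
V = (1/3)πr²h = (1/3)π((7/13)h)²h = (49/507)πh³
dV/dh = (49/169)πh²
dh/dt = (dV/dt)/(dV/dh) = -5/((49/169)π·11²) = -845/(5929π) m/min
The level is dropping at 845/(5929π) ≈ 0.04537 m/min.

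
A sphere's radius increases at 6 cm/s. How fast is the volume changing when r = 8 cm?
1536π cm³/s

V = (4/3)πr³
dV/dt = dV/dr · dr/dt = 4πr² · 6
At r = 8: dV/dt = 1536π cm³/s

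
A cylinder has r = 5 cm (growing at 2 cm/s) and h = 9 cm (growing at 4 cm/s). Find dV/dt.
280π cm³/s

V = πr²h
dV/dt = 2πrh·dr/dt + πr²·dh/dt
= 2π(5)(9)(2) + π(5)²(4)
= 280π cm³/s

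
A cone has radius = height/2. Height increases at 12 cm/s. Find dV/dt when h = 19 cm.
1083π cm³/s

V = (1/3)π(h/2)²h = πh³/12
dV/dt = πh²/4 · 12
At h = 19: dV/dt = 1083π cm³/s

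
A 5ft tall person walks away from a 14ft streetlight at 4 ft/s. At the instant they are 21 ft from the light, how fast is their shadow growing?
20/9 ft/s

By similar triangles: 14/(x+s) = 5/s
Solving: s = 5x/9
ds/dt = 5/9 · dx/dt = 5/9 · 4 = 20/9 ft/s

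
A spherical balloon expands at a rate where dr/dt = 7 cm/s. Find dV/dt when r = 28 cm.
21952π cm³/s

V = (4/3)πr³
dV/dt = dV/dr · dr/dt = 4πr² · 7
At r = 28: dV/dt = 21952π cm³/s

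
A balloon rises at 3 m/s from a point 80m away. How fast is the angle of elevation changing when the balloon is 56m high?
0.025168 rad/s

tan(θ) = y/80
sec²(θ) · dθ/dt = (1/80) · dy/dt
dθ/dt = cos²(θ)/80 · 3 = 80/(80² + 56²) · 3
dθ/dt = 0.025168 rad/s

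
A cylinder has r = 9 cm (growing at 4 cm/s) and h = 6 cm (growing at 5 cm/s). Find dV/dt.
837π cm³/s

V = πr²h
dV/dt = 2πrh·dr/dt + πr²·dh/dt
= 2π(9)(6)(4) + π(9)²(5)
= 837π cm³/s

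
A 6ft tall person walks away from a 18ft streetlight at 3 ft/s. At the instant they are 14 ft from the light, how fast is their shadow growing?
3/2 ft/s

By similar triangles: 18/(x+s) = 6/s
Solving: s = 6x/12
ds/dt = 6/12 · dx/dt = 1/2 · 3 = 3/2 ft/s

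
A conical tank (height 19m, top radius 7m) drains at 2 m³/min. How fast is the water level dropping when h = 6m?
361/(882π) ≈ 0.1303 m/min

r/h = 7/19, so r = (7/19)h
V = (1/3)πr²h = (1/3)π((7/19)h)²h = (49/1083)πh³
dV/dh = (49/361)πh²
dh/dt = (dV/dt)/(dV/dh) = -2/((49/361)π·6²) = -361/(882π) m/min
The level is dropping at 361/(882π) ≈ 0.1303 m/min.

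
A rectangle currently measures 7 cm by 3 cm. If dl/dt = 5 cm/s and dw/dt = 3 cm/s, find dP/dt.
16 cm/s

P = 2(l + w)
dP/dt = 2(dl/dt + dw/dt) = 2(5 + 3) = 16 cm/s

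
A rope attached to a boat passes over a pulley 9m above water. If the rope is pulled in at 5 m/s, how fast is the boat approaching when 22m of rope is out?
110√403/403 ≈ 5.479 m/s

rope² = x² + 9²
x = √(22² - 9²) = √403
dx/dt = (rope/x) · d(rope)/dt = (22/√403) · (-5) = -110√403/403 m/s
The boat approaches at 110√403/403 ≈ 5.479 m/s.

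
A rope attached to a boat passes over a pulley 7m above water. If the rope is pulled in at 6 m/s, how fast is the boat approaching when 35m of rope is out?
5√6/2 ≈ 6.124 m/s

rope² = x² + 7²
x = √(35² - 7²) = 14√6
dx/dt = (rope/x) · d(rope)/dt = (35/(14√6)) · (-6) = -5√6/2 m/s
The boat approaches at 5√6/2 ≈ 6.124 m/s.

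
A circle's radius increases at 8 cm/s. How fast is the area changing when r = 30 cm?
480π cm²/s

A = πr²
dA/dt = 2πr · dr/dt = 2π(30)(8) = 480π cm²/s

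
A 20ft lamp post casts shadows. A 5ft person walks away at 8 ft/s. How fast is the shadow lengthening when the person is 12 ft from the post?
8/3 ft/s

By similar triangles: 20/(x+s) = 5/s
Solving: s = 5x/15
ds/dt = 5/15 · dx/dt = 1/3 · 8 = 8/3 ft/s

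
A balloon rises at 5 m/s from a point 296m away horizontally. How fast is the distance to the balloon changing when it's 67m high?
67√545/1417 ≈ 1.104 m/s

z² = 296² + y²
z = √(296² + 67²) = 13√545
dz/dt = y/z · dy/dt = 67/(13√545) · 5 = 67√545/1417 ≈ 1.104 m/s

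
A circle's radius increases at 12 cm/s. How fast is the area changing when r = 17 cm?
408π cm²/s

A = πr²
dA/dt = 2πr · dr/dt = 2π(17)(12) = 408π cm²/s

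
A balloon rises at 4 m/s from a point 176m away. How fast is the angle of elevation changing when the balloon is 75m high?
0.019234 rad/s

tan(θ) = y/176
sec²(θ) · dθ/dt = (1/176) · dy/dt
dθ/dt = cos²(θ)/176 · 4 = 176/(176² + 75²) · 4
dθ/dt = 0.019234 rad/s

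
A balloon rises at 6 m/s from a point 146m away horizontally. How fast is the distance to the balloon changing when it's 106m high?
159√8138/4069 ≈ 3.525 m/s

z² = 146² + y²
z = √(146² + 106²) = 2√8138
dz/dt = y/z · dy/dt = 106/(2√8138) · 6 = 159√8138/4069 ≈ 3.525 m/s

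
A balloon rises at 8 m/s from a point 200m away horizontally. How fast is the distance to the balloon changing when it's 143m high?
1144√60449/60449 ≈ 4.653 m/s

z² = 200² + y²
z = √(200² + 143²) = √60449
dz/dt = y/z · dy/dt = 143/√60449 · 8 = 1144√60449/60449 ≈ 4.653 m/s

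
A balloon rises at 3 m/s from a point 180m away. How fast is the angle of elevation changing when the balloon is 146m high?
0.010053 rad/s

tan(θ) = y/180
sec²(θ) · dθ/dt = (1/180) · dy/dt
dθ/dt = cos²(θ)/180 · 3 = 180/(180² + 146²) · 3
dθ/dt = 0.010053 rad/s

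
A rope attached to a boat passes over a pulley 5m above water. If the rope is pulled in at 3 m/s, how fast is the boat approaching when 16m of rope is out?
16√231/77 ≈ 3.158 m/s

rope² = x² + 5²
x = √(16² - 5²) = √231
dx/dt = (rope/x) · d(rope)/dt = (16/√231) · (-3) = -16√231/77 m/s
The boat approaches at 16√231/77 ≈ 3.158 m/s.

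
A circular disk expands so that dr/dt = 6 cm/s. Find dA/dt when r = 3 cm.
36π cm²/s

A = πr²
dA/dt = 2πr · dr/dt = 2π(3)(6) = 36π cm²/s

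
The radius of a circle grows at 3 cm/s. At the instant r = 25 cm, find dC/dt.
6π cm/s

C = 2πr
dC/dt = 2π · dr/dt = 2π · 3 = 6π cm/s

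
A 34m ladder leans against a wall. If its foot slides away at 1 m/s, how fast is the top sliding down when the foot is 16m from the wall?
8/15 ≈ 0.5333 m/s

x² + y² = 34²
2x·dx/dt + 2y·dy/dt = 0
dy/dt = -x/y · dx/dt = -16/30 · 1 = -8/15 m/s
The top is descending at 8/15 ≈ 0.5333 m/s.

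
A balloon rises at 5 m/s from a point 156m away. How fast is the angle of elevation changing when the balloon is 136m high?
0.018211 rad/s

tan(θ) = y/156
sec²(θ) · dθ/dt = (1/156) · dy/dt
dθ/dt = cos²(θ)/156 · 5 = 156/(156² + 136²) · 5
dθ/dt = 0.018211 rad/s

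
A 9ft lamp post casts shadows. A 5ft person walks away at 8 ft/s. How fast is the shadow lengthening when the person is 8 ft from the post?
10 ft/s

By similar triangles: 9/(x+s) = 5/s
Solving: s = 5x/4
ds/dt = 5/4 · dx/dt = 5/4 · 8 = 10 ft/s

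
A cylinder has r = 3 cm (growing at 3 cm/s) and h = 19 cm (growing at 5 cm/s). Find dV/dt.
387π cm³/s

V = πr²h
dV/dt = 2πrh·dr/dt + πr²·dh/dt
= 2π(3)(19)(3) + π(3)²(5)
= 387π cm³/s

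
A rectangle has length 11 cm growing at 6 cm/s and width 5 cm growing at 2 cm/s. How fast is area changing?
52 cm²/s

A = lw
dA/dt = w·dl/dt + l·dw/dt = 5·6 + 11·2 = 52 cm²/s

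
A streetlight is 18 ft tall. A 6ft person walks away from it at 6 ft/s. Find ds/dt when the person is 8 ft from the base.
3 ft/s

By similar triangles: 18/(x+s) = 6/s
Solving: s = 6x/12
ds/dt = 6/12 · dx/dt = 1/2 · 6 = 3 ft/s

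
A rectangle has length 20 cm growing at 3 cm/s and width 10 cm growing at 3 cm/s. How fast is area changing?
90 cm²/s

A = lw
dA/dt = w·dl/dt + l·dw/dt = 10·3 + 20·3 = 90 cm²/s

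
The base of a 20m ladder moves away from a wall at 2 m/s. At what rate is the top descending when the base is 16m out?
8/3 ≈ 2.667 m/s

x² + y² = 20²
2x·dx/dt + 2y·dy/dt = 0
dy/dt = -x/y · dx/dt = -16/12 · 2 = -8/3 m/s
The top is descending at 8/3 ≈ 2.667 m/s.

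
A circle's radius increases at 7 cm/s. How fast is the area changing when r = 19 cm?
266π cm²/s

A = πr²
dA/dt = 2πr · dr/dt = 2π(19)(7) = 266π cm²/s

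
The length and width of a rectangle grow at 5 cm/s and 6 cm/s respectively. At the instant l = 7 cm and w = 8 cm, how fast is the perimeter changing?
22 cm/s

P = 2(l + w)
dP/dt = 2(dl/dt + dw/dt) = 2(5 + 6) = 22 cm/s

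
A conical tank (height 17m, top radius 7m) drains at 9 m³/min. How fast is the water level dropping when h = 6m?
289/(196π) ≈ 0.4693 m/min

r/h = 7/17, so r = (7/17)h
V = (1/3)πr²h = (1/3)π((7/17)h)²h = (49/867)πh³
dV/dh = (49/289)πh²
dh/dt = (dV/dt)/(dV/dh) = -9/((49/289)π·6²) = -289/(196π) m/min
The level is dropping at 289/(196π) ≈ 0.4693 m/min.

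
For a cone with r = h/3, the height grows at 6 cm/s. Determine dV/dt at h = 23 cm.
1058π/3 cm³/s

V = (1/3)π(h/3)²h = πh³/27
dV/dt = πh²/9 · 6
At h = 23: dV/dt = 1058π/3 cm³/s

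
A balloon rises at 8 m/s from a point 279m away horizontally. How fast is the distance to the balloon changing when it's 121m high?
484√92482/46241 ≈ 3.183 m/s

z² = 279² + y²
z = √(279² + 121²) = √92482
dz/dt = y/z · dy/dt = 121/√92482 · 8 = 484√92482/46241 ≈ 3.183 m/s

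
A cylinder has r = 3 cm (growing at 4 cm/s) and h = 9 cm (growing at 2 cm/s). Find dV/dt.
234π cm³/s

V = πr²h
dV/dt = 2πrh·dr/dt + πr²·dh/dt
= 2π(3)(9)(4) + π(3)²(2)
= 234π cm³/s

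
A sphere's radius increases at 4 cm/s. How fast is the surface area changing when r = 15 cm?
480π cm²/s

S = 4πr²
dS/dt = dS/dr · dr/dt = 8πr · 4
At r = 15: dS/dt = 480π cm²/s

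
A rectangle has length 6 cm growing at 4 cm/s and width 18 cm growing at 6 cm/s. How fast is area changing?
108 cm²/s

A = lw
dA/dt = w·dl/dt + l·dw/dt = 18·4 + 6·6 = 108 cm²/s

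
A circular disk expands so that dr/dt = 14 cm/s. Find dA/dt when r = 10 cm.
280π cm²/s

A = πr²
dA/dt = 2πr · dr/dt = 2π(10)(14) = 280π cm²/s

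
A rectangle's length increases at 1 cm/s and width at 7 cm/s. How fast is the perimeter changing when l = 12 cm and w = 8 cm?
16 cm/s

P = 2(l + w)
dP/dt = 2(dl/dt + dw/dt) = 2(1 + 7) = 16 cm/s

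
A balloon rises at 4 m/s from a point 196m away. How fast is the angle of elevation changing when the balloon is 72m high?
0.017982 rad/s

tan(θ) = y/196
sec²(θ) · dθ/dt = (1/196) · dy/dt
dθ/dt = cos²(θ)/196 · 4 = 196/(196² + 72²) · 4
dθ/dt = 0.017982 rad/s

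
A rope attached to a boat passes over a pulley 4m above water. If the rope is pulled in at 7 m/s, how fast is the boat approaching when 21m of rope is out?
147√17/85 ≈ 7.131 m/s

rope² = x² + 4²
x = √(21² - 4²) = 5√17
dx/dt = (rope/x) · d(rope)/dt = (21/(5√17)) · (-7) = -147√17/85 m/s
The boat approaches at 147√17/85 ≈ 7.131 m/s.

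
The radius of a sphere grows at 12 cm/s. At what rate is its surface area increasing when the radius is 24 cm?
2304π cm²/s

S = 4πr²
dS/dt = dS/dr · dr/dt = 8πr · 12
At r = 24: dS/dt = 2304π cm²/s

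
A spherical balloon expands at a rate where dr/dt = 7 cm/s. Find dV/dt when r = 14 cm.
5488π cm³/s

V = (4/3)πr³
dV/dt = dV/dr · dr/dt = 4πr² · 7
At r = 14: dV/dt = 5488π cm³/s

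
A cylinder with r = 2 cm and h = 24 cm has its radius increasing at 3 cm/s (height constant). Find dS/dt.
168π cm²/s

S = 2πrh + 2πr² (lateral + bases)
dS/dt = (2πh + 4πr)·dr/dt = (2π·24 + 4π·2)·3
= 168π cm²/s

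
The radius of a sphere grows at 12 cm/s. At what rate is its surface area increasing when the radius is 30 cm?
2880π cm²/s

S = 4πr²
dS/dt = dS/dr · dr/dt = 8πr · 12
At r = 30: dS/dt = 2880π cm²/s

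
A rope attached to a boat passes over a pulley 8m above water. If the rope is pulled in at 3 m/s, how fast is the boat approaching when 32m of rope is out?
4√15/5 ≈ 3.098 m/s

rope² = x² + 8²
x = √(32² - 8²) = 8√15
dx/dt = (rope/x) · d(rope)/dt = (32/(8√15)) · (-3) = -4√15/5 m/s
The boat approaches at 4√15/5 ≈ 3.098 m/s.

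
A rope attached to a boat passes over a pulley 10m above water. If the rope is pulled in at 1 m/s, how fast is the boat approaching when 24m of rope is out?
12√119/119 ≈ 1.1 m/s

rope² = x² + 10²
x = √(24² - 10²) = 2√119
dx/dt = (rope/x) · d(rope)/dt = (24/(2√119)) · (-1) = -12√119/119 m/s
The boat approaches at 12√119/119 ≈ 1.1 m/s.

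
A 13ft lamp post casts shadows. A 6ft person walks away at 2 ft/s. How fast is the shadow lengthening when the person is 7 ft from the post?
12/7 ft/s

By similar triangles: 13/(x+s) = 6/s
Solving: s = 6x/7
ds/dt = 6/7 · dx/dt = 6/7 · 2 = 12/7 ft/s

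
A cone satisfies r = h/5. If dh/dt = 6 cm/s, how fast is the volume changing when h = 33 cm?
6534π/25 cm³/s

V = (1/3)π(h/5)²h = πh³/75
dV/dt = πh²/25 · 6
At h = 33: dV/dt = 6534π/25 cm³/s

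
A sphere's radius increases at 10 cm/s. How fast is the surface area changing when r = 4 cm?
320π cm²/s

S = 4πr²
dS/dt = dS/dr · dr/dt = 8πr · 10
At r = 4: dS/dt = 320π cm²/s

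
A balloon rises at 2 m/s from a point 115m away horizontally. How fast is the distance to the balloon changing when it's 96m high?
192√22441/22441 ≈ 1.282 m/s

z² = 115² + y²
z = √(115² + 96²) = √22441
dz/dt = y/z · dy/dt = 96/√22441 · 2 = 192√22441/22441 ≈ 1.282 m/s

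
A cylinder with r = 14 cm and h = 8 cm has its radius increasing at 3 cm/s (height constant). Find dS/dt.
216π cm²/s

S = 2πrh + 2πr² (lateral + bases)
dS/dt = (2πh + 4πr)·dr/dt = (2π·8 + 4π·14)·3
= 216π cm²/s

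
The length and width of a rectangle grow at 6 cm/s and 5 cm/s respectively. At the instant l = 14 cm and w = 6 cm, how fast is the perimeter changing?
22 cm/s

P = 2(l + w)
dP/dt = 2(dl/dt + dw/dt) = 2(6 + 5) = 22 cm/s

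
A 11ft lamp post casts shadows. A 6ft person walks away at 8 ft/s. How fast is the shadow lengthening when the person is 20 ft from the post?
48/5 ft/s

By similar triangles: 11/(x+s) = 6/s
Solving: s = 6x/5
ds/dt = 6/5 · dx/dt = 6/5 · 8 = 48/5 ft/s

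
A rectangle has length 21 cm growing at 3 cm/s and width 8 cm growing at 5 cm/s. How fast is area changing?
129 cm²/s

A = lw
dA/dt = w·dl/dt + l·dw/dt = 8·3 + 21·5 = 129 cm²/s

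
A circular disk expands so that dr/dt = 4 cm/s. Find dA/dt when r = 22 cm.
176π cm²/s

A = πr²
dA/dt = 2πr · dr/dt = 2π(22)(4) = 176π cm²/s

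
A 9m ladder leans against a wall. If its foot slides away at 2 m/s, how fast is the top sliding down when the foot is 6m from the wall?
4√5/5 ≈ 1.789 m/s

x² + y² = 9²
2x·dx/dt + 2y·dy/dt = 0
dy/dt = -x/y · dx/dt = -6/(3√5) · 2 = -4√5/5 m/s
The top is descending at 4√5/5 ≈ 1.789 m/s.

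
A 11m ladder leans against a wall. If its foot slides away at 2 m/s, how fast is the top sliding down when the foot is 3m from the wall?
3√7/14 ≈ 0.5669 m/s

x² + y² = 11²
2x·dx/dt + 2y·dy/dt = 0
dy/dt = -x/y · dx/dt = -3/(4√7) · 2 = -3√7/14 m/s
The top is descending at 3√7/14 ≈ 0.5669 m/s.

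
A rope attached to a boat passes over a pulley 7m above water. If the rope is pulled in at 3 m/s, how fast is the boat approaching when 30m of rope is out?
90√851/851 ≈ 3.085 m/s

rope² = x² + 7²
x = √(30² - 7²) = √851
dx/dt = (rope/x) · d(rope)/dt = (30/√851) · (-3) = -90√851/851 m/s
The boat approaches at 90√851/851 ≈ 3.085 m/s.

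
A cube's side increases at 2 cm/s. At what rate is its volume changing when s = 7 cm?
294 cm³/s

V = s³
dV/dt = 3s² · ds/dt = 3·7²·2 = 294 cm³/s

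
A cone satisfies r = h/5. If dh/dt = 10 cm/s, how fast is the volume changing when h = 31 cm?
1922π/5 cm³/s

V = (1/3)π(h/5)²h = πh³/75
dV/dt = πh²/25 · 10
At h = 31: dV/dt = 1922π/5 cm³/s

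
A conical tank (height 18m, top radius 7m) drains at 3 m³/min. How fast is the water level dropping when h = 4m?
243/(196π) ≈ 0.3946 m/min

r/h = 7/18, so r = (7/18)h
V = (1/3)πr²h = (1/3)π((7/18)h)²h = (49/972)πh³
dV/dh = (49/324)πh²
dh/dt = (dV/dt)/(dV/dh) = -3/((49/324)π·4²) = -243/(196π) m/min
The level is dropping at 243/(196π) ≈ 0.3946 m/min.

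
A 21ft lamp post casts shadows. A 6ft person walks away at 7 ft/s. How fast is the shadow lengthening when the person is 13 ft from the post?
14/5 ft/s

By similar triangles: 21/(x+s) = 6/s
Solving: s = 6x/15
ds/dt = 6/15 · dx/dt = 2/5 · 7 = 14/5 ft/s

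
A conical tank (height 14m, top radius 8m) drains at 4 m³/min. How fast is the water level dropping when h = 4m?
49/(64π) ≈ 0.2437 m/min

r/h = 8/14, so r = (4/7)h
V = (1/3)πr²h = (1/3)π((4/7)h)²h = (16/147)πh³
dV/dh = (16/49)πh²
dh/dt = (dV/dt)/(dV/dh) = -4/((16/49)π·4²) = -49/(64π) m/min
The level is dropping at 49/(64π) ≈ 0.2437 m/min.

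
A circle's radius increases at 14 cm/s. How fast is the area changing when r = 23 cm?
644π cm²/s

A = πr²
dA/dt = 2πr · dr/dt = 2π(23)(14) = 644π cm²/s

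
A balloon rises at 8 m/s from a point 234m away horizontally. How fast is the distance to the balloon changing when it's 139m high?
1112√74077/74077 ≈ 4.086 m/s

z² = 234² + y²
z = √(234² + 139²) = √74077
dz/dt = y/z · dy/dt = 139/√74077 · 8 = 1112√74077/74077 ≈ 4.086 m/s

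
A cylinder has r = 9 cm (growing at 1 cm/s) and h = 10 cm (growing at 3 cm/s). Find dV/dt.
423π cm³/s

V = πr²h
dV/dt = 2πrh·dr/dt + πr²·dh/dt
= 2π(9)(10)(1) + π(9)²(3)
= 423π cm³/s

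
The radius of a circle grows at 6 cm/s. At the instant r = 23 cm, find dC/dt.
12π cm/s

C = 2πr
dC/dt = 2π · dr/dt = 2π · 6 = 12π cm/s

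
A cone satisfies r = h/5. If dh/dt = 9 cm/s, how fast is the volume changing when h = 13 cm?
1521π/25 cm³/s

V = (1/3)π(h/5)²h = πh³/75
dV/dt = πh²/25 · 9
At h = 13: dV/dt = 1521π/25 cm³/s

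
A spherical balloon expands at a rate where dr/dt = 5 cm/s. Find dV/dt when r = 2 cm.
80π cm³/s

V = (4/3)πr³
dV/dt = dV/dr · dr/dt = 4πr² · 5
At r = 2: dV/dt = 80π cm³/s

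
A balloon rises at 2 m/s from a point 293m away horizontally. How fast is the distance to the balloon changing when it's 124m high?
248√4049/20245 ≈ 0.7795 m/s

z² = 293² + y²
z = √(293² + 124²) = 5√4049
dz/dt = y/z · dy/dt = 124/(5√4049) · 2 = 248√4049/20245 ≈ 0.7795 m/s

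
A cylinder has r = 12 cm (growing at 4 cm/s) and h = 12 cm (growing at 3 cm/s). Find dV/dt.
1584π cm³/s

V = πr²h
dV/dt = 2πrh·dr/dt + πr²·dh/dt
= 2π(12)(12)(4) + π(12)²(3)
= 1584π cm³/s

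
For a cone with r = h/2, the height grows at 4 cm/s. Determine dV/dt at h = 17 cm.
289π cm³/s

V = (1/3)π(h/2)²h = πh³/12
dV/dt = πh²/4 · 4
At h = 17: dV/dt = 289π cm³/s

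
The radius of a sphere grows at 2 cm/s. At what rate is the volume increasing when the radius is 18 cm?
2592π cm³/s

V = (4/3)πr³
dV/dt = dV/dr · dr/dt = 4πr² · 2
At r = 18: dV/dt = 2592π cm³/s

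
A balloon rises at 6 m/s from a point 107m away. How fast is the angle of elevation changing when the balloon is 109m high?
0.027518 rad/s

tan(θ) = y/107
sec²(θ) · dθ/dt = (1/107) · dy/dt
dθ/dt = cos²(θ)/107 · 6 = 107/(107² + 109²) · 6
dθ/dt = 0.027518 rad/s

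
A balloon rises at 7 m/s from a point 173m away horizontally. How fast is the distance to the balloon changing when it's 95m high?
665√38954/38954 ≈ 3.369 m/s

z² = 173² + y²
z = √(173² + 95²) = √38954
dz/dt = y/z · dy/dt = 95/√38954 · 7 = 665√38954/38954 ≈ 3.369 m/s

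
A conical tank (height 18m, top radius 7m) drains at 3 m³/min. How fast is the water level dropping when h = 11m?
972/(5929π) ≈ 0.05218 m/min

r/h = 7/18, so r = (7/18)h
V = (1/3)πr²h = (1/3)π((7/18)h)²h = (49/972)πh³
dV/dh = (49/324)πh²
dh/dt = (dV/dt)/(dV/dh) = -3/((49/324)π·11²) = -972/(5929π) m/min
The level is dropping at 972/(5929π) ≈ 0.05218 m/min.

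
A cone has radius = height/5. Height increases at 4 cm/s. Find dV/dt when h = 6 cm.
144π/25 cm³/s

V = (1/3)π(h/5)²h = πh³/75
dV/dt = πh²/25 · 4
At h = 6: dV/dt = 144π/25 cm³/s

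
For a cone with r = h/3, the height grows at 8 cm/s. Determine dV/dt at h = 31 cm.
7688π/9 cm³/s

V = (1/3)π(h/3)²h = πh³/27
dV/dt = πh²/9 · 8
At h = 31: dV/dt = 7688π/9 cm³/s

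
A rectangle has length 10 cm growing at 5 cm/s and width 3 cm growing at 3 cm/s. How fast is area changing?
45 cm²/s

A = lw
dA/dt = w·dl/dt + l·dw/dt = 3·5 + 10·3 = 45 cm²/s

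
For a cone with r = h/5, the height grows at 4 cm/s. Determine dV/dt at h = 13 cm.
676π/25 cm³/s

V = (1/3)π(h/5)²h = πh³/75
dV/dt = πh²/25 · 4
At h = 13: dV/dt = 676π/25 cm³/s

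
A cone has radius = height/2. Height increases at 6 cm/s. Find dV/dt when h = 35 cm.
3675π/2 cm³/s

V = (1/3)π(h/2)²h = πh³/12
dV/dt = πh²/4 · 6
At h = 35: dV/dt = 3675π/2 cm³/s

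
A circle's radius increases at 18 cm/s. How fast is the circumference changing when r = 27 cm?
36π cm/s

C = 2πr
dC/dt = 2π · dr/dt = 2π · 18 = 36π cm/s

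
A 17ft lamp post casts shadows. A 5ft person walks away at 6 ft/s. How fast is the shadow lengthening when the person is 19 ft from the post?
5/2 ft/s

By similar triangles: 17/(x+s) = 5/s
Solving: s = 5x/12
ds/dt = 5/12 · dx/dt = 5/12 · 6 = 5/2 ft/s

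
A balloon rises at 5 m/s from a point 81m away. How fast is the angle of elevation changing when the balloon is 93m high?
0.026627 rad/s

tan(θ) = y/81
sec²(θ) · dθ/dt = (1/81) · dy/dt
dθ/dt = cos²(θ)/81 · 5 = 81/(81² + 93²) · 5
dθ/dt = 0.026627 rad/s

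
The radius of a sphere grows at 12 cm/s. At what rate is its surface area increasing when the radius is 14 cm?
1344π cm²/s

S = 4πr²
dS/dt = dS/dr · dr/dt = 8πr · 12
At r = 14: dS/dt = 1344π cm²/s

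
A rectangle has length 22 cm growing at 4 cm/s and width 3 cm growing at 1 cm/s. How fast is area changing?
34 cm²/s

A = lw
dA/dt = w·dl/dt + l·dw/dt = 3·4 + 22·1 = 34 cm²/s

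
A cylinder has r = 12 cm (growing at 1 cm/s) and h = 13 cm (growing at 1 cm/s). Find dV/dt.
456π cm³/s

V = πr²h
dV/dt = 2πrh·dr/dt + πr²·dh/dt
= 2π(12)(13)(1) + π(12)²(1)
= 456π cm³/s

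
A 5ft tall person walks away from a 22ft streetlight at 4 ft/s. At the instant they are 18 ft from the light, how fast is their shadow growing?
20/17 ft/s

By similar triangles: 22/(x+s) = 5/s
Solving: s = 5x/17
ds/dt = 5/17 · dx/dt = 5/17 · 4 = 20/17 ft/s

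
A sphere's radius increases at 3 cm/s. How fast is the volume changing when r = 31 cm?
11532π cm³/s

V = (4/3)πr³
dV/dt = dV/dr · dr/dt = 4πr² · 3
At r = 31: dV/dt = 11532π cm³/s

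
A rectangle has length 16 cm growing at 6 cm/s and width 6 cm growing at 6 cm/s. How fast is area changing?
132 cm²/s

A = lw
dA/dt = w·dl/dt + l·dw/dt = 6·6 + 16·6 = 132 cm²/s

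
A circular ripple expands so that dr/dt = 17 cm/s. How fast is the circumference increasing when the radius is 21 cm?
34π cm/s

C = 2πr
dC/dt = 2π · dr/dt = 2π · 17 = 34π cm/s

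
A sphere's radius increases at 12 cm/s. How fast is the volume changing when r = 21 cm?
21168π cm³/s

V = (4/3)πr³
dV/dt = dV/dr · dr/dt = 4πr² · 12
At r = 21: dV/dt = 21168π cm³/s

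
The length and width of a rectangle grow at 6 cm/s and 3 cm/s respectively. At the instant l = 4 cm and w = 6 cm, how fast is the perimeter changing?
18 cm/s

P = 2(l + w)
dP/dt = 2(dl/dt + dw/dt) = 2(6 + 3) = 18 cm/s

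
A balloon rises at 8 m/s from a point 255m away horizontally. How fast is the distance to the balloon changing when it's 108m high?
288√8521/8521 ≈ 3.12 m/s

z² = 255² + y²
z = √(255² + 108²) = 3√8521
dz/dt = y/z · dy/dt = 108/(3√8521) · 8 = 288√8521/8521 ≈ 3.12 m/s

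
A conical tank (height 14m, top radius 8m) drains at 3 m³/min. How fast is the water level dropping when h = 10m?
147/(1600π) ≈ 0.02924 m/min

r/h = 8/14, so r = (4/7)h
V = (1/3)πr²h = (1/3)π((4/7)h)²h = (16/147)πh³
dV/dh = (16/49)πh²
dh/dt = (dV/dt)/(dV/dh) = -3/((16/49)π·10²) = -147/(1600π) m/min
The level is dropping at 147/(1600π) ≈ 0.02924 m/min.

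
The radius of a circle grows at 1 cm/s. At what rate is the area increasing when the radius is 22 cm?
44π cm²/s

A = πr²
dA/dt = 2πr · dr/dt = 2π(22)(1) = 44π cm²/s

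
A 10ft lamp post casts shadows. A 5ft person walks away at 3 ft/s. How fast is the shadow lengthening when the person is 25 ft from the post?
3 ft/s

By similar triangles: 10/(x+s) = 5/s
Solving: s = 5x/5
ds/dt = 5/5 · dx/dt = 1 · 3 = 3 ft/s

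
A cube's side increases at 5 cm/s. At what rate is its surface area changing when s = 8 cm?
480 cm²/s

A = 6s²
dA/dt = 12s · ds/dt = 12·8·5 = 480 cm²/s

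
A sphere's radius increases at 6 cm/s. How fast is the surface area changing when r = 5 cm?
240π cm²/s

S = 4πr²
dS/dt = dS/dr · dr/dt = 8πr · 6
At r = 5: dS/dt = 240π cm²/s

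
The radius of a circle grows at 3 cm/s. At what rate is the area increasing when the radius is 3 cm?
18π cm²/s

A = πr²
dA/dt = 2πr · dr/dt = 2π(3)(3) = 18π cm²/s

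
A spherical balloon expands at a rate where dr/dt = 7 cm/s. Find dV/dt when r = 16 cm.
7168π cm³/s

V = (4/3)πr³
dV/dt = dV/dr · dr/dt = 4πr² · 7
At r = 16: dV/dt = 7168π cm³/s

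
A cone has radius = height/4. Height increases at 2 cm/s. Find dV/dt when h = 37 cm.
1369π/8 cm³/s

V = (1/3)π(h/4)²h = πh³/48
dV/dt = πh²/16 · 2
At h = 37: dV/dt = 1369π/8 cm³/s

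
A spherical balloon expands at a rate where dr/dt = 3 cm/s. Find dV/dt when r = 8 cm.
768π cm³/s

V = (4/3)πr³
dV/dt = dV/dr · dr/dt = 4πr² · 3
At r = 8: dV/dt = 768π cm³/s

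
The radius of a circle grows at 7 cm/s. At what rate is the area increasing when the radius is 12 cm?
168π cm²/s

A = πr²
dA/dt = 2πr · dr/dt = 2π(12)(7) = 168π cm²/s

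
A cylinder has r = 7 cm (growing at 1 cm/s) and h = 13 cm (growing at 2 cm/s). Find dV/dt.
280π cm³/s

V = πr²h
dV/dt = 2πrh·dr/dt + πr²·dh/dt
= 2π(7)(13)(1) + π(7)²(2)
= 280π cm³/s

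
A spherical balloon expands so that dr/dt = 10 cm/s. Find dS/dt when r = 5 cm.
400π cm²/s

S = 4πr²
dS/dt = dS/dr · dr/dt = 8πr · 10
At r = 5: dS/dt = 400π cm²/s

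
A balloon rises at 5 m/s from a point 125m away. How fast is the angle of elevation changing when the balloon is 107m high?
0.023085 rad/s

tan(θ) = y/125
sec²(θ) · dθ/dt = (1/125) · dy/dt
dθ/dt = cos²(θ)/125 · 5 = 125/(125² + 107²) · 5
dθ/dt = 0.023085 rad/s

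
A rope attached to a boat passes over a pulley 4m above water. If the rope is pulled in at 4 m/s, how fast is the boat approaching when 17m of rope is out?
68√273/273 ≈ 4.116 m/s

rope² = x² + 4²
x = √(17² - 4²) = √273
dx/dt = (rope/x) · d(rope)/dt = (17/√273) · (-4) = -68√273/273 m/s
The boat approaches at 68√273/273 ≈ 4.116 m/s.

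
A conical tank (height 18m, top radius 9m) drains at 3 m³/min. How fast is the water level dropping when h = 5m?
12/(25π) ≈ 0.1528 m/min

r/h = 9/18, so r = (1/2)h
V = (1/3)πr²h = (1/3)π((1/2)h)²h = (1/12)πh³
dV/dh = (1/4)πh²
dh/dt = (dV/dt)/(dV/dh) = -3/((1/4)π·5²) = -12/(25π) m/min
The level is dropping at 12/(25π) ≈ 0.1528 m/min.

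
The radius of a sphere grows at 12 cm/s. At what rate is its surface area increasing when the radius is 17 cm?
1632π cm²/s

S = 4πr²
dS/dt = dS/dr · dr/dt = 8πr · 12
At r = 17: dS/dt = 1632π cm²/s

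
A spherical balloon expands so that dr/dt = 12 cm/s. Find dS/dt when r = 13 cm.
1248π cm²/s

S = 4πr²
dS/dt = dS/dr · dr/dt = 8πr · 12
At r = 13: dS/dt = 1248π cm²/s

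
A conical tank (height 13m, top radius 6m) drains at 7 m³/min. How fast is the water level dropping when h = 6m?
1183/(1296π) ≈ 0.2906 m/min

r/h = 6/13, so r = (6/13)h
V = (1/3)πr²h = (1/3)π((6/13)h)²h = (12/169)πh³
dV/dh = (36/169)πh²
dh/dt = (dV/dt)/(dV/dh) = -7/((36/169)π·6²) = -1183/(1296π) m/min
The level is dropping at 1183/(1296π) ≈ 0.2906 m/min.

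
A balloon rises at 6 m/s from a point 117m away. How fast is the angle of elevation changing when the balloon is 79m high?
0.035223 rad/s

tan(θ) = y/117
sec²(θ) · dθ/dt = (1/117) · dy/dt
dθ/dt = cos²(θ)/117 · 6 = 117/(117² + 79²) · 6
dθ/dt = 0.035223 rad/s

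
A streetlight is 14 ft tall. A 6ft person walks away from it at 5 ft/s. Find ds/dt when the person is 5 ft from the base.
15/4 ft/s

By similar triangles: 14/(x+s) = 6/s
Solving: s = 6x/8
ds/dt = 6/8 · dx/dt = 3/4 · 5 = 15/4 ft/s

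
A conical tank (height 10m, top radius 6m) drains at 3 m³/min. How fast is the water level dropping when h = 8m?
25/(192π) ≈ 0.04145 m/min

r/h = 6/10, so r = (3/5)h
V = (1/3)πr²h = (1/3)π((3/5)h)²h = (3/25)πh³
dV/dh = (9/25)πh²
dh/dt = (dV/dt)/(dV/dh) = -3/((9/25)π·8²) = -25/(192π) m/min
The level is dropping at 25/(192π) ≈ 0.04145 m/min.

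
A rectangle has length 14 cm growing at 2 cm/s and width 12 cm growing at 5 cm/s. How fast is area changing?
94 cm²/s

A = lw
dA/dt = w·dl/dt + l·dw/dt = 12·2 + 14·5 = 94 cm²/s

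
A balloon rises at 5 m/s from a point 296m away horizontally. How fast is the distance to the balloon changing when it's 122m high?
61√41/205 ≈ 1.905 m/s

z² = 296² + y²
z = √(296² + 122²) = 50√41
dz/dt = y/z · dy/dt = 122/(50√41) · 5 = 61√41/205 ≈ 1.905 m/s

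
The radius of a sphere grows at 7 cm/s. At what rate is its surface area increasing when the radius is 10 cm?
560π cm²/s

S = 4πr²
dS/dt = dS/dr · dr/dt = 8πr · 7
At r = 10: dS/dt = 560π cm²/s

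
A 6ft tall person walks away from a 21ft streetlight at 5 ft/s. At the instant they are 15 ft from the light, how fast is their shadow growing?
2 ft/s

By similar triangles: 21/(x+s) = 6/s
Solving: s = 6x/15
ds/dt = 6/15 · dx/dt = 2/5 · 5 = 2 ft/s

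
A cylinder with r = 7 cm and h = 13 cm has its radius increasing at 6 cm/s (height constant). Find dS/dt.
324π cm²/s

S = 2πrh + 2πr² (lateral + bases)
dS/dt = (2πh + 4πr)·dr/dt = (2π·13 + 4π·7)·6
= 324π cm²/s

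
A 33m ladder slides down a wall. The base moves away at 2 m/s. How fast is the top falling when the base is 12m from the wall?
8√105/105 ≈ 0.7807 m/s

x² + y² = 33²
2x·dx/dt + 2y·dy/dt = 0
dy/dt = -x/y · dx/dt = -12/(3√105) · 2 = -8√105/105 m/s
The top is descending at 8√105/105 ≈ 0.7807 m/s.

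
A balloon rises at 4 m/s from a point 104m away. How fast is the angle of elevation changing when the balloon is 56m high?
0.029817 rad/s

tan(θ) = y/104
sec²(θ) · dθ/dt = (1/104) · dy/dt
dθ/dt = cos²(θ)/104 · 4 = 104/(104² + 56²) · 4
dθ/dt = 0.029817 rad/s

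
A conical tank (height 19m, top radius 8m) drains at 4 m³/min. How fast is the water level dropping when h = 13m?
361/(2704π) ≈ 0.0425 m/min

r/h = 8/19, so r = (8/19)h
V = (1/3)πr²h = (1/3)π((8/19)h)²h = (64/1083)πh³
dV/dh = (64/361)πh²
dh/dt = (dV/dt)/(dV/dh) = -4/((64/361)π·13²) = -361/(2704π) m/min
The level is dropping at 361/(2704π) ≈ 0.0425 m/min.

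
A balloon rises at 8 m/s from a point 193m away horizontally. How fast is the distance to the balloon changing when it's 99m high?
396√1882/4705 ≈ 3.651 m/s

z² = 193² + y²
z = √(193² + 99²) = 5√1882
dz/dt = y/z · dy/dt = 99/(5√1882) · 8 = 396√1882/4705 ≈ 3.651 m/s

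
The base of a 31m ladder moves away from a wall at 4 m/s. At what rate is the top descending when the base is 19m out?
19√6/15 ≈ 3.103 m/s

x² + y² = 31²
2x·dx/dt + 2y·dy/dt = 0
dy/dt = -x/y · dx/dt = -19/(10√6) · 4 = -19√6/15 m/s
The top is descending at 19√6/15 ≈ 3.103 m/s.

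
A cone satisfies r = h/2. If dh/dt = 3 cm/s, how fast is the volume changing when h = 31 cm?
2883π/4 cm³/s

V = (1/3)π(h/2)²h = πh³/12
dV/dt = πh²/4 · 3
At h = 31: dV/dt = 2883π/4 cm³/s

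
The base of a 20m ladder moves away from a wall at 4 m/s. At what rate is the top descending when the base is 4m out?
√6/3 ≈ 0.8165 m/s

x² + y² = 20²
2x·dx/dt + 2y·dy/dt = 0
dy/dt = -x/y · dx/dt = -4/(8√6) · 4 = -√6/3 m/s
The top is descending at √6/3 ≈ 0.8165 m/s.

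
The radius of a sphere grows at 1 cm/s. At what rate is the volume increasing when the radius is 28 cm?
3136π cm³/s

V = (4/3)πr³
dV/dt = dV/dr · dr/dt = 4πr² · 1
At r = 28: dV/dt = 3136π cm³/s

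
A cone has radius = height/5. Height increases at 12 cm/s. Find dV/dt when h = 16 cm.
3072π/25 cm³/s

V = (1/3)π(h/5)²h = πh³/75
dV/dt = πh²/25 · 12
At h = 16: dV/dt = 3072π/25 cm³/s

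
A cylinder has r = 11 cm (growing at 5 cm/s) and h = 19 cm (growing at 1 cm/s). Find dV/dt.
2211π cm³/s

V = πr²h
dV/dt = 2πrh·dr/dt + πr²·dh/dt
= 2π(11)(19)(5) + π(11)²(1)
= 2211π cm³/s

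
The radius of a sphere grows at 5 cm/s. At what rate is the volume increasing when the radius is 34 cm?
23120π cm³/s

V = (4/3)πr³
dV/dt = dV/dr · dr/dt = 4πr² · 5
At r = 34: dV/dt = 23120π cm³/s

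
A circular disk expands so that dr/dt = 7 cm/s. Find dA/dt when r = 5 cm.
70π cm²/s

A = πr²
dA/dt = 2πr · dr/dt = 2π(5)(7) = 70π cm²/s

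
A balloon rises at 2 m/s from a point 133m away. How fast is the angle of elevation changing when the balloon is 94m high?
0.010028 rad/s

tan(θ) = y/133
sec²(θ) · dθ/dt = (1/133) · dy/dt
dθ/dt = cos²(θ)/133 · 2 = 133/(133² + 94²) · 2
dθ/dt = 0.010028 rad/s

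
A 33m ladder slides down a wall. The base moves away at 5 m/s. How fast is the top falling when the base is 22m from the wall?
2√5 ≈ 4.472 m/s

x² + y² = 33²
2x·dx/dt + 2y·dy/dt = 0
dy/dt = -x/y · dx/dt = -22/(11√5) · 5 = -2√5 m/s
The top is descending at 2√5 ≈ 4.472 m/s.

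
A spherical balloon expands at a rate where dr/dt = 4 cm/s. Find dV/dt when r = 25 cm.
10000π cm³/s

V = (4/3)πr³
dV/dt = dV/dr · dr/dt = 4πr² · 4
At r = 25: dV/dt = 10000π cm³/s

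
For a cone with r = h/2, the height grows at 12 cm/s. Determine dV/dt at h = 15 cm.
675π cm³/s

V = (1/3)π(h/2)²h = πh³/12
dV/dt = πh²/4 · 12
At h = 15: dV/dt = 675π cm³/s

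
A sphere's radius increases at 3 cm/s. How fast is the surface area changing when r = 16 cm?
384π cm²/s

S = 4πr²
dS/dt = dS/dr · dr/dt = 8πr · 3
At r = 16: dS/dt = 384π cm²/s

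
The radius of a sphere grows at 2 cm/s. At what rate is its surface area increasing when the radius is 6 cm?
96π cm²/s

S = 4πr²
dS/dt = dS/dr · dr/dt = 8πr · 2
At r = 6: dS/dt = 96π cm²/s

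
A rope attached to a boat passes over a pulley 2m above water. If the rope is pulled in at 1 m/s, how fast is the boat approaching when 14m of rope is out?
7√3/12 ≈ 1.01 m/s

rope² = x² + 2²
x = √(14² - 2²) = 8√3
dx/dt = (rope/x) · d(rope)/dt = (14/(8√3)) · (-1) = -7√3/12 m/s
The boat approaches at 7√3/12 ≈ 1.01 m/s.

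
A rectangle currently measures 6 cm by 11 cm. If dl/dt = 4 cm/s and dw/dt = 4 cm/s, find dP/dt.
16 cm/s

P = 2(l + w)
dP/dt = 2(dl/dt + dw/dt) = 2(4 + 4) = 16 cm/s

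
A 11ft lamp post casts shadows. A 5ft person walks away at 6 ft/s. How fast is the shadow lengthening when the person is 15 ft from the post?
5 ft/s

By similar triangles: 11/(x+s) = 5/s
Solving: s = 5x/6
ds/dt = 5/6 · dx/dt = 5/6 · 6 = 5 ft/s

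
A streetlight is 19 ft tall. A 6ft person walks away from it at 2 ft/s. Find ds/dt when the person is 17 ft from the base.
12/13 ft/s

By similar triangles: 19/(x+s) = 6/s
Solving: s = 6x/13
ds/dt = 6/13 · dx/dt = 6/13 · 2 = 12/13 ft/s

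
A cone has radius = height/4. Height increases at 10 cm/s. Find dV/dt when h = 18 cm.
405π/2 cm³/s

V = (1/3)π(h/4)²h = πh³/48
dV/dt = πh²/16 · 10
At h = 18: dV/dt = 405π/2 cm³/s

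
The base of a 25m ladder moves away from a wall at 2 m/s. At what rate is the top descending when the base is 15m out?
3/2 = 1.5 m/s

x² + y² = 25²
2x·dx/dt + 2y·dy/dt = 0
dy/dt = -x/y · dx/dt = -15/20 · 2 = -3/2 m/s
The top is descending at 3/2 = 1.5 m/s.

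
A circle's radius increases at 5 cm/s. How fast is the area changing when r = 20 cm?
200π cm²/s

A = πr²
dA/dt = 2πr · dr/dt = 2π(20)(5) = 200π cm²/s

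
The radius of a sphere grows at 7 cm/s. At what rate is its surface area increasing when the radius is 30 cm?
1680π cm²/s

S = 4πr²
dS/dt = dS/dr · dr/dt = 8πr · 7
At r = 30: dS/dt = 1680π cm²/s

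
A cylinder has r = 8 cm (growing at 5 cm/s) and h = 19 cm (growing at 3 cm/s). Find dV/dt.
1712π cm³/s

V = πr²h
dV/dt = 2πrh·dr/dt + πr²·dh/dt
= 2π(8)(19)(5) + π(8)²(3)
= 1712π cm³/s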